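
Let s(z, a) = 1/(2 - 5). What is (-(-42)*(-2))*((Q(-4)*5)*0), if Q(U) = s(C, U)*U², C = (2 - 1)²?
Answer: 0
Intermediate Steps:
C = 1 (C = 1² = 1)
s(z, a) = -⅓ (s(z, a) = 1/(-3) = -⅓)
Q(U) = -U²/3
(-(-42)*(-2))*((Q(-4)*5)*0) = (-(-42)*(-2))*((-⅓*(-4)²*5)*0) = (-21*4)*((-⅓*16*5)*0) = -84*(-16/3*5)*0 = -(-2240)*0 = -84*0 = 0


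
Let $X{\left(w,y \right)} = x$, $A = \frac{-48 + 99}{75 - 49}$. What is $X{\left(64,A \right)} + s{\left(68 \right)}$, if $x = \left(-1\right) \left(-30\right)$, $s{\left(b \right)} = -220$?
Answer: $-190$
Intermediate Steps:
$A = \frac{51}{26} \approx 1.9615$
$x = 30$
$X{\left(w,y \right)} = 30$
$X{\left(64,A \right)} + s{\left(68 \right)} = 30 - 220 = -190$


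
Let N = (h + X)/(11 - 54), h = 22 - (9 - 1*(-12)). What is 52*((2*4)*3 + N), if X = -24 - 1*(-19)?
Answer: 53872/43 ≈ 1252.8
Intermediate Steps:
h = 1 (h = 22 - (9 + 12) = 22 - 1*21 = 22 - 21 = 1)
X = -5 (X = -24 + 19 = -5)
N = 4/43 (N = (1 - 5)/(11 - 54) = -4/(-43) = -4*(-1/43) = 4/43 ≈ 0.093023)
52*((2*4)*3 + N) = 52*((2*4)*3 + 4/43) = 52*(8*3 + 4/43) = 52*(24 + 4/43) = 52*(1036/43) = 53872/43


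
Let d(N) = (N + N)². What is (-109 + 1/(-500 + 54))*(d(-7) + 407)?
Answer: -29314845/446 ≈ -65728.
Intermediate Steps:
d(N) = 4*N² (d(N) = (2*N)² = 4*N²)
(-109 + 1/(-500 + 54))*(d(-7) + 407) = (-109 + 1/(-500 + 54))*(4*(-7)² + 407) = (-109 + 1/(-446))*(4*49 + 407) = (-109 - 1/446)*(196 + 407) = -48615/446*603 = -29314845/446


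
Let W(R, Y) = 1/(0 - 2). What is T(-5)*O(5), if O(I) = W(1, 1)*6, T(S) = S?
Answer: 15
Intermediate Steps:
W(R, Y) = -½ (W(R, Y) = 1/(-2) = -½)
O(I) = -3 (O(I) = -½*6 = -3)
T(-5)*O(5) = -5*(-3) = 15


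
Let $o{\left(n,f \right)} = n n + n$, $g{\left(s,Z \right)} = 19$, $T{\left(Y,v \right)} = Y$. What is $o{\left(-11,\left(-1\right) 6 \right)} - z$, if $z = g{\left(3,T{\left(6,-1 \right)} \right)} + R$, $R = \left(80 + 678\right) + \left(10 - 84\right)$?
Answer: $-593$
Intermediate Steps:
$o{\left(n,f \right)} = n + n^{2}$ ($o{\left(n,f \right)} = n^{2} + n = n + n^{2}$)
$R = 684$ ($R = 758 + \left(10 - 84\right) = 758 - 74 = 684$)
$z = 703$ ($z = 19 + 684 = 703$)
$o{\left(-11,\left(-1\right) 6 \right)} - z = - 11 \left(1 - 11\right) - 703 = \left(-11\right) \left(-10\right) - 703 = 110 - 703 = -593$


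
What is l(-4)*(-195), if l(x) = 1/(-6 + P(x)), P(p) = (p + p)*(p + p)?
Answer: -195/58 ≈ -3.3621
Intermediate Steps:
P(p) = 4*p² (P(p) = (2*p)*(2*p) = 4*p²)
l(x) = 1/(-6 + 4*x²)
l(-4)*(-195) = (1/(2*(-3 + 2*(-4)²)))*(-195) = (1/(2*(-3 + 2*16)))*(-195) = (1/(2*(-3 + 32)))*(-195) = ((½)/29)*(-195) = ((½)*(1/29))*(-195) = (1/58)*(-195) = -195/58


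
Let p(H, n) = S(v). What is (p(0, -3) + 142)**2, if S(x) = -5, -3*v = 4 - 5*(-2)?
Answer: 18769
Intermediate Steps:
v = -14/3 (v = -(4 - 5*(-2))/3 = -(4 + 10)/3 = -1/3*14 = -14/3 ≈ -4.6667)
p(H, n) = -5
(p(0, -3) + 142)**2 = (-5 + 142)**2 = 137**2 = 18769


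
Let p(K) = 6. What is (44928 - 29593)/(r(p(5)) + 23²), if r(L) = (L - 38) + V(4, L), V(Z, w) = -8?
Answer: 15335/489 ≈ 31.360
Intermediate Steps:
r(L) = -46 + L (r(L) = (L - 38) - 8 = (-38 + L) - 8 = -46 + L)
(44928 - 29593)/(r(p(5)) + 23²) = (44928 - 29593)/((-46 + 6) + 23²) = 15335/(-40 + 529) = 15335/489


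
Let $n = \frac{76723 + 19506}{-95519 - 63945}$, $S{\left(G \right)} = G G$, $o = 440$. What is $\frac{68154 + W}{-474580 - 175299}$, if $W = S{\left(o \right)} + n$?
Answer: $- \frac{41740243627}{103632304856} \approx -0.40277$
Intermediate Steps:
$S{\left(G \right)} = G^{2}$
$n = - \frac{96229}{159464}$ ($n = \frac{96229}{-159464} = 96229 \left(- \frac{1}{159464}\right) = - \frac{96229}{159464} \approx -0.60345$)
$W = \frac{30872134171}{159464}$ ($W = 440^{2} - \frac{96229}{159464} = 193600 - \frac{96229}{159464} = \frac{30872134171}{159464} \approx 1.936 \cdot 10^{5}$)
$\frac{68154 + W}{-474580 - 175299} = \frac{68154 + \frac{30872134171}{159464}}{-474580 - 175299} = \frac{41740243627}{159464 \left(-649879\right)} = \frac{41740243627}{159464} \left(- \frac{1}{649879}\right) = - \frac{41740243627}{103632304856}$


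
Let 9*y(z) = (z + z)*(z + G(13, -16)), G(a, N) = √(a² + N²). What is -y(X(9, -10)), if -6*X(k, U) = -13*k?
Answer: -169/2 - 65*√17/3 ≈ -173.83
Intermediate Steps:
X(k, U) = 13*k/6 (X(k, U) = -(-13)*k/6 = 13*k/6)
G(a, N) = √(N² + a²)
y(z) = 2*z*(z + 5*√17)/9 (y(z) = ((z + z)*(z + √((-16)² + 13²)))/9 = ((2*z)*(z + √(256 + 169)))/9 = ((2*z)*(z + √425))/9 = ((2*z)*(z + 5*√17))/9 = (2*z*(z + 5*√17))/9 = 2*z*(z + 5*√17)/9)
-y(X(9, -10)) = -2*(13/6)*9*((13/6)*9 + 5*√17)/9 = -2*39*(39/2 + 5*√17)/(9*2) = -(169/2 + 65*√17/3) = -169/2 - 65*√17/3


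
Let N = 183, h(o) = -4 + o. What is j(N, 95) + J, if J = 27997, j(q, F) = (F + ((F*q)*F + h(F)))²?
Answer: 2728314429118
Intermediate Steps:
j(q, F) = (-4 + 2*F + q*F²)² (j(q, F) = (F + ((F*q)*F + (-4 + F)))² = (F + (q*F² + (-4 + F)))² = (F + (-4 + F + q*F²))² = (-4 + 2*F + q*F²)²)
j(N, 95) + J = (-4 + 2*95 + 183*95²)² + 27997 = (-4 + 190 + 183*9025)² + 27997 = (-4 + 190 + 1651575)² + 27997 = 1651761² + 27997 = 2728314401121 + 27997 = 2728314429118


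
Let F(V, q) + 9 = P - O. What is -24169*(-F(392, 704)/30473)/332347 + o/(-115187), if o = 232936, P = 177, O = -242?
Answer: -2357943572087386/1166569028159497 ≈ -2.0213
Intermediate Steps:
F(V, q) = 410 (F(V, q) = -9 + (177 - 1*(-242)) = -9 + (177 + 242) = -9 + 419 = 410)
-24169*(-F(392, 704)/30473)/332347 + o/(-115187) = -24169/((-30473/410))/332347 + 232936/(-115187) = -24169/((-30473*1/410))*(1/332347) + 232936*(-1/115187) = -24169/(-30473/410)*(1/332347) - 232936/115187 = -24169*(-410/30473)*(1/332347) - 232936/115187 = (9909290/30473)*(1/332347) - 232936/115187 = 9909290/10127610131 - 232936/115187 = -2357943572087386/1166569028159497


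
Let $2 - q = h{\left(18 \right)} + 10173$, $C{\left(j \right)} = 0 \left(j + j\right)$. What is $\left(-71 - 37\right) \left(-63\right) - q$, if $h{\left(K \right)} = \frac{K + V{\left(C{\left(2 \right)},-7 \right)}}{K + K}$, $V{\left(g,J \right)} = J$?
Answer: $\frac{611111}{36} \approx 16975.0$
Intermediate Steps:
$C{\left(j \right)} = 0$ ($C{\left(j \right)} = 0 \cdot 2 j = 0$)
$h{\left(K \right)} = \frac{-7 + K}{2 K}$ ($h{\left(K \right)} = \frac{K - 7}{K + K} = \frac{-7 + K}{2 K}$)
$q = - \frac{366167}{36}$ ($q = 2 - \left(\frac{-7 + 18}{2 \cdot 18} + 10173\right) = 2 - \left(\frac{1}{2} \cdot \frac{1}{18} \cdot 11 + 10173\right) = 2 - \left(\frac{11}{36} + 10173\right) = 2 - \frac{366239}{36} = - \frac{366167}{36} \approx -10171.0$)
$\left(-71 - 37\right) \left(-63\right) - q = \left(-71 - 37\right) \left(-63\right) - - \frac{366167}{36} = \left(-108\right) \left(-63\right) + \frac{366167}{36} = 6804 + \frac{366167}{36} = \frac{611111}{36}$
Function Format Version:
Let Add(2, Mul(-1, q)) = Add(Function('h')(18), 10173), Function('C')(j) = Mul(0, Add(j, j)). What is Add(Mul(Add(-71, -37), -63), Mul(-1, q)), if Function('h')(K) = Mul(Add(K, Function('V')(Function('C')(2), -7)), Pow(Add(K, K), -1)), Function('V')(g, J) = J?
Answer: Rational(611111, 36) ≈ 16975.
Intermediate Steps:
Function('C')(j) = 0 (Function('C')(j) = Mul(0, Mul(2, j)) = 0)
Function('h')(K) = Mul(Rational(1, 2), Pow(K, -1), Add(-7, K)) (Function('h')(K) = Mul(Add(K, -7), Pow(Add(K, K), -1)) = Mul(Add(-7, K), Pow(Mul(2, K), -1)) = Mul(Add(-7, K), Mul(Rational(1, 2), Pow(K, -1))) = Mul(Rational(1, 2), Pow(K, -1), Add(-7, K)))
q = Rational(-366167, 36) (q = Add(2, Mul(-1, Add(Mul(Rational(1, 2), Pow(18, -1), Add(-7, 18)), 10173))) = Add(2, Mul(-1, Add(Mul(Rational(1, 2), Rational(1, 18), 11), 10173))) = Add(2, Mul(-1, Add(Rational(11, 36), 10173))) = Add(2, Mul(-1, Rational(366239, 36))) = Add(2, Rational(-366239, 36)) = Rational(-366167, 36) ≈ -10171.)
Add(Mul(Add(-71, -37), -63), Mul(-1, q)) = Add(Mul(Add(-71, -37), -63), Mul(-1, Rational(-366167, 36))) = Add(Mul(-108, -63), Rational(366167, 36)) = Add(6804, Rational(366167, 36)) = Rational(611111, 36)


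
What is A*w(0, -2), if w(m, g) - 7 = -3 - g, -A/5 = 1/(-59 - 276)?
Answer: 6/67 ≈ 0.089552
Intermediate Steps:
A = 1/67 (A = -5/(-59 - 276) = -5/(-335) = -5*(-1/335) = 1/67 ≈ 0.014925)
w(m, g) = 4 - g (w(m, g) = 7 + (-3 - g) = 4 - g)
A*w(0, -2) = (4 - 1*(-2))/67 = (4 + 2)/67 = (1/67)*6 = 6/67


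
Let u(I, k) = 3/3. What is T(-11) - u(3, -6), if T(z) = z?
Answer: -12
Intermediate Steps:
u(I, k) = 1 (u(I, k) = 3*(⅓) = 1)
T(-11) - u(3, -6) = -11 - 1*1 = -11 - 1 = -12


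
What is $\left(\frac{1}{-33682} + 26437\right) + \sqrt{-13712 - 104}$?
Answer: $\frac{890451033}{33682} + 2 i \sqrt{3454} \approx 26437.0 + 117.54 i$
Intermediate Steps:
$\left(\frac{1}{-33682} + 26437\right) + \sqrt{-13712 - 104} = \left(- \frac{1}{33682} + 26437\right) + \sqrt{-13816} = \frac{890451033}{33682} + 2 i \sqrt{3454}$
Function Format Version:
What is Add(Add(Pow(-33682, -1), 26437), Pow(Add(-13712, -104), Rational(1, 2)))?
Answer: Add(Rational(890451033, 33682), Mul(2, I, Pow(3454, Rational(1, 2)))) ≈ Add(26437., Mul(117.54, I))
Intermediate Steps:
Add(Add(Pow(-33682, -1), 26437), Pow(Add(-13712, -104), Rational(1, 2))) = Add(Add(Rational(-1, 33682), 26437), Pow(-13816, Rational(1, 2))) = Add(Rational(890451033, 33682), Mul(2, I, Pow(3454, Rational(1, 2))))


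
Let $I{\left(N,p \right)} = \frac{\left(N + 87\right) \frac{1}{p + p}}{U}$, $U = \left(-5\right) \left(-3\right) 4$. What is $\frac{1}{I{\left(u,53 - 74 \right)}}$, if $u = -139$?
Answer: $\frac{630}{13} \approx 48.462$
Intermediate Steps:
$U = 60$ ($U = 15 \cdot 4 = 60$)
$I{\left(N,p \right)} = \frac{87 + N}{120 p}$ ($I{\left(N,p \right)} = \frac{\left(N + 87\right) \frac{1}{p + p}}{60} = \frac{87 + N}{2 p} \frac{1}{60} = \frac{87 + N}{120 p}$)
$\frac{1}{I{\left(u,53 - 74 \right)}} = \frac{1}{\frac{1}{120} \frac{1}{53 - 74} \left(87 - 139\right)} = \frac{1}{\frac{1}{120} \frac{1}{53 - 74} \left(-52\right)} = \frac{1}{\frac{1}{120} \frac{1}{-21} \left(-52\right)} = \frac{1}{\frac{1}{120} \left(- \frac{1}{21}\right) \left(-52\right)} = \frac{1}{\frac{13}{630}} = \frac{630}{13}$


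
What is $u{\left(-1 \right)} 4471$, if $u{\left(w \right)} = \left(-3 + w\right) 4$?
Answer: $-71536$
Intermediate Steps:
$u{\left(w \right)} = -12 + 4 w$
$u{\left(-1 \right)} 4471 = \left(-12 + 4 \left(-1\right)\right) 4471 = \left(-12 - 4\right) 4471 = \left(-16\right) 4471 = -71536$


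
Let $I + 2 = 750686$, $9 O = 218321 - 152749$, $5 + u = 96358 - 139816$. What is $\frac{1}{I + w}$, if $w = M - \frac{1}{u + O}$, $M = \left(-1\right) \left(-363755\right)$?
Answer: $\frac{325595}{362855766214} \approx 8.9731 \cdot 10^{-7}$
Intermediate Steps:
$M = 363755$
$u = -43463$ ($u = -5 + \left(96358 - 139816\right) = -5 - 43458 = -43463$)
$O = \frac{65572}{9}$ ($O = \frac{218321 - 152749}{9} = \frac{1}{9} \cdot 65572 = \frac{65572}{9} \approx 7285.8$)
$I = 750684$ ($I = -2 + 750686 = 750684$)
$w = \frac{118436809234}{325595}$ ($w = 363755 - \frac{1}{-43463 + \frac{65572}{9}} = 363755 - \frac{1}{- \frac{325595}{9}} = 363755 - - \frac{9}{325595} = 363755 + \frac{9}{325595} = \frac{118436809234}{325595} \approx 3.6376 \cdot 10^{5}$)
$\frac{1}{I + w} = \frac{1}{750684 + \frac{118436809234}{325595}} = \frac{1}{\frac{362855766214}{325595}} = \frac{325595}{362855766214}$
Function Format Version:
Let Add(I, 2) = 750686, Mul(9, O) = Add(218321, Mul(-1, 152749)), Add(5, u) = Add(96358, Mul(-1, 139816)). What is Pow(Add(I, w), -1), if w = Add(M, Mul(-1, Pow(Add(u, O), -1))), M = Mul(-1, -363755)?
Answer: Rational(325595, 362855766214) ≈ 8.9731e-7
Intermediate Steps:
M = 363755
u = -43463 (u = Add(-5, Add(96358, Mul(-1, 139816))) = Add(-5, Add(96358, -139816)) = Add(-5, -43458) = -43463)
O = Rational(65572, 9) (O = Mul(Rational(1, 9), Add(218321, Mul(-1, 152749))) = Mul(Rational(1, 9), Add(218321, -152749)) = Mul(Rational(1, 9), 65572) = Rational(65572, 9) ≈ 7285.8)
I = 750684 (I = Add(-2, 750686) = 750684)
w = Rational(118436809234, 325595) (w = Add(363755, Mul(-1, Pow(Add(-43463, Rational(65572, 9)), -1))) = Add(363755, Mul(-1, Pow(Rational(-325595, 9), -1))) = Add(363755, Mul(-1, Rational(-9, 325595))) = Add(363755, Rational(9, 325595)) = Rational(118436809234, 325595) ≈ 3.6376e+5)
Pow(Add(I, w), -1) = Pow(Add(750684, Rational(118436809234, 325595)), -1) = Pow(Rational(362855766214, 325595), -1) = Rational(325595, 362855766214)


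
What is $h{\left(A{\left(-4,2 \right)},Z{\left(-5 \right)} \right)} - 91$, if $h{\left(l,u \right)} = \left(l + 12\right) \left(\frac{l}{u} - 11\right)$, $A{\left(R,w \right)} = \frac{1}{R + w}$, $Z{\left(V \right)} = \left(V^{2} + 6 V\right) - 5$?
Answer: $- \frac{8677}{40} \approx -216.93$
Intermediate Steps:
$Z{\left(V \right)} = -5 + V^{2} + 6 V$
$h{\left(l,u \right)} = \left(-11 + \frac{l}{u}\right) \left(12 + l\right)$ ($h{\left(l,u \right)} = \left(12 + l\right) \left(-11 + \frac{l}{u}\right) = \left(-11 + \frac{l}{u}\right) \left(12 + l\right)$)
$h{\left(A{\left(-4,2 \right)},Z{\left(-5 \right)} \right)} - 91 = \frac{\left(\frac{1}{-4 + 2}\right)^{2} + \frac{12}{-4 + 2} - 11 \left(-5 + \left(-5\right)^{2} + 6 \left(-5\right)\right) \left(12 + \frac{1}{-4 + 2}\right)}{-5 + \left(-5\right)^{2} + 6 \left(-5\right)} - 91 = \frac{\left(\frac{1}{-2}\right)^{2} + \frac{12}{-2} - 11 \left(-5 + 25 - 30\right) \left(12 + \frac{1}{-2}\right)}{-5 + 25 - 30} - 91 = \frac{\left(- \frac{1}{2}\right)^{2} + 12 \left(- \frac{1}{2}\right) - - 110 \left(12 - \frac{1}{2}\right)}{-10} - 91 = - \frac{\frac{1}{4} - 6 - \left(-110\right) \frac{23}{2}}{10} - 91 = - \frac{\frac{1}{4} - 6 + 1265}{10} - 91 = \left(- \frac{1}{10}\right) \frac{5037}{4} - 91 = - \frac{5037}{40} - 91 = - \frac{8677}{40}$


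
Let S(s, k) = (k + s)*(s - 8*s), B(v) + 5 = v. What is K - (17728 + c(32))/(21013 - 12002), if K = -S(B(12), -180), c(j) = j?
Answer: -76404007/9011 ≈ -8479.0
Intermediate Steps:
B(v) = -5 + v
S(s, k) = -7*s*(k + s) (S(s, k) = (k + s)*(-7*s) = -7*s*(k + s))
K = -8477 (K = -(-7)*(-5 + 12)*(-180 + (-5 + 12)) = -(-7)*7*(-180 + 7) = -(-7)*7*(-173) = -1*8477 = -8477)
K - (17728 + c(32))/(21013 - 12002) = -8477 - (17728 + 32)/(21013 - 12002) = -8477 - 17760/9011 = -76404007/9011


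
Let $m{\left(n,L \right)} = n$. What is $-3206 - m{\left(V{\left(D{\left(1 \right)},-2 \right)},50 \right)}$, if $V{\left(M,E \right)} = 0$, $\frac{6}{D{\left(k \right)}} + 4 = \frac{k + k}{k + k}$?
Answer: $-3206$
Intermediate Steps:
$D{\left(k \right)} = -2$ ($D{\left(k \right)} = \frac{6}{-4 + \frac{k + k}{k + k}} = \frac{6}{-4 + \frac{2 k}{2 k}} = \frac{6}{-4 + 2 k \frac{1}{2 k}} = \frac{6}{-4 + 1} = \frac{6}{-3} = 6 \left(- \frac{1}{3}\right) = -2$)
$-3206 - m{\left(V{\left(D{\left(1 \right)},-2 \right)},50 \right)} = -3206 - 0 = -3206 + 0 = -3206$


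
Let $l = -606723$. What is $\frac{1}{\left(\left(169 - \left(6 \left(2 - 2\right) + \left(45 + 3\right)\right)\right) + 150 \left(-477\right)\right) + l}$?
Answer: $- \frac{1}{678152} \approx -1.4746 \cdot 10^{-6}$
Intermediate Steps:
$\frac{1}{\left(\left(169 - \left(6 \left(2 - 2\right) + \left(45 + 3\right)\right)\right) + 150 \left(-477\right)\right) + l} = \frac{1}{\left(\left(169 - \left(6 \left(2 - 2\right) + \left(45 + 3\right)\right)\right) + 150 \left(-477\right)\right) - 606723} = \frac{1}{\left(\left(169 - \left(6 \cdot 0 + 48\right)\right) - 71550\right) - 606723} = \frac{1}{\left(\left(169 - \left(0 + 48\right)\right) - 71550\right) - 606723} = \frac{1}{\left(\left(169 - 48\right) - 71550\right) - 606723} = \frac{1}{\left(121 - 71550\right) - 606723} = \frac{1}{-71429 - 606723} = \frac{1}{-678152} = - \frac{1}{678152}$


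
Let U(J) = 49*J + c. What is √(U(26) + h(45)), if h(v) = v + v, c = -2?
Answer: √1362 ≈ 36.905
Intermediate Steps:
h(v) = 2*v
U(J) = -2 + 49*J (U(J) = 49*J - 2 = -2 + 49*J)
√(U(26) + h(45)) = √((-2 + 49*26) + 2*45) = √((-2 + 1274) + 90) = √(1272 + 90) = √1362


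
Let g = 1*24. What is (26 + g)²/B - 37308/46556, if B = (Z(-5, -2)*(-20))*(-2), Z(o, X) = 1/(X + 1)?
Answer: -1473529/23278 ≈ -63.301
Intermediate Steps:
Z(o, X) = 1/(1 + X)
g = 24
B = -40 (B = (-20/(1 - 2))*(-2) = (-20/(-1))*(-2) = -1*(-20)*(-2) = 20*(-2) = -40)
(26 + g)²/B - 37308/46556 = (26 + 24)²/(-40) - 37308/46556 = 50²*(-1/40) - 37308*1/46556 = 2500*(-1/40) - 9327/11639 = -125/2 - 9327/11639 = -1473529/23278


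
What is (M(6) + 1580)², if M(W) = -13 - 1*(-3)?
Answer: 2464900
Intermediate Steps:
M(W) = -10 (M(W) = -13 + 3 = -10)
(M(6) + 1580)² = (-10 + 1580)² = 1570² = 2464900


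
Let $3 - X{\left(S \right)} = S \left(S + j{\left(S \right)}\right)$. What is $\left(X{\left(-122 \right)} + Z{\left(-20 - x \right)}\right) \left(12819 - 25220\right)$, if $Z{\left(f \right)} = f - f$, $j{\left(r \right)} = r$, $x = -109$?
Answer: $369115765$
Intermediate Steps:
$Z{\left(f \right)} = 0$
$X{\left(S \right)} = 3 - 2 S^{2}$ ($X{\left(S \right)} = 3 - S \left(S + S\right) = 3 - S 2 S = 3 - 2 S^{2}$)
$\left(X{\left(-122 \right)} + Z{\left(-20 - x \right)}\right) \left(12819 - 25220\right) = \left(\left(3 - 2 \left(-122\right)^{2}\right) + 0\right) \left(12819 - 25220\right) = \left(\left(3 - 29768\right) + 0\right) \left(-12401\right) = \left(-29765 + 0\right) \left(-12401\right) = \left(-29765\right) \left(-12401\right) = 369115765$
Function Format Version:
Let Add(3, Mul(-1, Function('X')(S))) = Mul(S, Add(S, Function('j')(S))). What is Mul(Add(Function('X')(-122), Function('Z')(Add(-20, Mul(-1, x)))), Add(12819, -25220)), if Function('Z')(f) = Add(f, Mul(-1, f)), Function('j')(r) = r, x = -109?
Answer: 369115765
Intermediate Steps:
Function('Z')(f) = 0
Function('X')(S) = Add(3, Mul(-2, Pow(S, 2))) (Function('X')(S) = Add(3, Mul(-1, Mul(S, Add(S, S)))) = Add(3, Mul(-1, Mul(S, Mul(2, S)))) = Add(3, Mul(-1, Mul(2, Pow(S, 2)))) = Add(3, Mul(-2, Pow(S, 2))))
Mul(Add(Function('X')(-122), Function('Z')(Add(-20, Mul(-1, x)))), Add(12819, -25220)) = Mul(Add(Add(3, Mul(-2, Pow(-122, 2))), 0), Add(12819, -25220)) = Mul(Add(Add(3, Mul(-2, 14884)), 0), -12401) = Mul(Add(Add(3, -29768), 0), -12401) = Mul(Add(-29765, 0), -12401) = Mul(-29765, -12401) = 369115765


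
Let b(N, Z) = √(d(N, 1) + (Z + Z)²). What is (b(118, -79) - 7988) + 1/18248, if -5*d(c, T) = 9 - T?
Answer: -145765023/18248 + 6*√17335/5 ≈ -7830.0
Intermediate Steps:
d(c, T) = -9/5 + T/5 (d(c, T) = -(9 - T)/5 = -9/5 + T/5)
b(N, Z) = √(-8/5 + 4*Z²) (b(N, Z) = √((-9/5 + (⅕)*1) + (Z + Z)²) = √((-9/5 + ⅕) + (2*Z)²) = √(-8/5 + 4*Z²))
(b(118, -79) - 7988) + 1/18248 = (2*√(-10 + 25*(-79)²)/5 - 7988) + 1/18248 = (2*√(-10 + 25*6241)/5 - 7988) + 1/18248 = (2*√(-10 + 156025)/5 - 7988) + 1/18248 = (2*√156015/5 - 7988) + 1/18248 = (2*(3*√17335)/5 - 7988) + 1/18248 = (6*√17335/5 - 7988) + 1/18248 = (-7988 + 6*√17335/5) + 1/18248 = -145765023/18248 + 6*√17335/5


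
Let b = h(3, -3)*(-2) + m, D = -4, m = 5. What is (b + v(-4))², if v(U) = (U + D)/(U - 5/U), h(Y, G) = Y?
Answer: 441/121 ≈ 3.6446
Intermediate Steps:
v(U) = (-4 + U)/(U - 5/U) (v(U) = (U - 4)/(U - 5/U) = (-4 + U)/(U - 5/U))
b = -1 (b = 3*(-2) + 5 = -6 + 5 = -1)
(b + v(-4))² = (-1 - 4*(-4 - 4)/(-5 + (-4)²))² = (-1 - 4*(-8)/(-5 + 16))² = (-1 - 4*(-8)/11)² = (-1 - 4*1/11*(-8))² = (-1 + 32/11)² = (21/11)² = 441/121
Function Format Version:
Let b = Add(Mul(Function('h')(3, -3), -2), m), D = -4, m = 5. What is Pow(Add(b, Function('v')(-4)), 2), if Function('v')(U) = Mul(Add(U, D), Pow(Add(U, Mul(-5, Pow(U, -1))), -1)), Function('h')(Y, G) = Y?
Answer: Rational(441, 121) ≈ 3.6446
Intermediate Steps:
Function('v')(U) = Mul(Pow(Add(U, Mul(-5, Pow(U, -1))), -1), Add(-4, U)) (Function('v')(U) = Mul(Add(U, -4), Pow(Add(U, Mul(-5, Pow(U, -1))), -1)) = Mul(Add(-4, U), Pow(Add(U, Mul(-5, Pow(U, -1))), -1)) = Mul(Pow(Add(U, Mul(-5, Pow(U, -1))), -1), Add(-4, U)))
b = -1 (b = Add(Mul(3, -2), 5) = Add(-6, 5) = -1)
Pow(Add(b, Function('v')(-4)), 2) = Pow(Add(-1, Mul(-4, Pow(Add(-5, Pow(-4, 2)), -1), Add(-4, -4))), 2) = Pow(Add(-1, Mul(-4, Pow(Add(-5, 16), -1), -8)), 2) = Pow(Add(-1, Mul(-4, Pow(11, -1), -8)), 2) = Pow(Add(-1, Mul(-4, Rational(1, 11), -8)), 2) = Pow(Add(-1, Rational(32, 11)), 2) = Pow(Rational(21, 11), 2) = Rational(441, 121)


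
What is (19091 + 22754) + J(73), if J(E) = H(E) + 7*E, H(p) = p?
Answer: 42429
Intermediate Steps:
J(E) = 8*E (J(E) = E + 7*E = 8*E)
(19091 + 22754) + J(73) = (19091 + 22754) + 8*73 = 41845 + 584 = 42429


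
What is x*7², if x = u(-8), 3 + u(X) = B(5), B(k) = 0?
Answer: -147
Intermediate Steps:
u(X) = -3 (u(X) = -3 + 0 = -3)
x = -3
x*7² = -3*7² = -3*49 = -147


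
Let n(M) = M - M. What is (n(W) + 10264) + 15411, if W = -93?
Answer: 25675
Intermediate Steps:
n(M) = 0
(n(W) + 10264) + 15411 = (0 + 10264) + 15411 = 10264 + 15411 = 25675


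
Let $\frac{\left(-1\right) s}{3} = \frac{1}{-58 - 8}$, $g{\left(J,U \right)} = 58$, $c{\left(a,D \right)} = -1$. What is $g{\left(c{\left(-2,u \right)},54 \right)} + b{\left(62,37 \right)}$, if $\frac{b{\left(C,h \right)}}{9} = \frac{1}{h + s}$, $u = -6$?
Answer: $\frac{47468}{815} \approx 58.243$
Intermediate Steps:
$s = \frac{1}{22}$ ($s = - \frac{3}{-58 - 8} = - \frac{3}{-66} = \left(-3\right) \left(- \frac{1}{66}\right) = \frac{1}{22} \approx 0.045455$)
$b{\left(C,h \right)} = \frac{9}{\frac{1}{22} + h}$ ($b{\left(C,h \right)} = \frac{9}{h + \frac{1}{22}} = \frac{9}{\frac{1}{22} + h}$)
$g{\left(c{\left(-2,u \right)},54 \right)} + b{\left(62,37 \right)} = 58 + \frac{198}{1 + 22 \cdot 37} = 58 + \frac{198}{1 + 814} = 58 + \frac{198}{815} = \frac{47468}{815}$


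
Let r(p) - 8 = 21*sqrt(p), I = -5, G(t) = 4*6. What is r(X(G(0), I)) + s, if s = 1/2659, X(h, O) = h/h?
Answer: 77112/2659 ≈ 29.000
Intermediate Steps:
G(t) = 24
X(h, O) = 1
s = 1/2659 ≈ 0.00037608
r(p) = 8 + 21*sqrt(p)
r(X(G(0), I)) + s = (8 + 21*sqrt(1)) + 1/2659 = (8 + 21*1) + 1/2659 = (8 + 21) + 1/2659 = 29 + 1/2659 = 77112/2659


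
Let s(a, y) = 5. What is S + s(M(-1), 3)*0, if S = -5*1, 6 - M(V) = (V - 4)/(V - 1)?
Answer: -5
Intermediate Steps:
M(V) = 6 - (-4 + V)/(-1 + V) (M(V) = 6 - (V - 4)/(V - 1) = 6 - (-4 + V)/(-1 + V))
S = -5
S + s(M(-1), 3)*0 = -5 + 5*0 = -5 + 0 = -5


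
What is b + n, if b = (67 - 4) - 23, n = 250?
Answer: 290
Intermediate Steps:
b = 40 (b = 63 - 23 = 40)
b + n = 40 + 250 = 290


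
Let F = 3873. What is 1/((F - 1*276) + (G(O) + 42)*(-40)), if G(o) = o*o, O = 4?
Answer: 1/1277 ≈ 0.00078308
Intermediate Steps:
G(o) = o²
1/((F - 1*276) + (G(O) + 42)*(-40)) = 1/((3873 - 1*276) + (4² + 42)*(-40)) = 1/((3873 - 276) + (16 + 42)*(-40)) = 1/(3597 + 58*(-40)) = 1/(3597 - 2320) = 1/1277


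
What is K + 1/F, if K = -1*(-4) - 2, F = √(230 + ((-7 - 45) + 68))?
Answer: 2 + √246/246 ≈ 2.0638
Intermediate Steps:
F = √246 (F = √(230 + (-52 + 68)) = √(230 + 16) = √246 ≈ 15.684)
K = 2 (K = 4 - 2 = 2)
K + 1/F = 2 + 1/(√246) = 2 + √246/246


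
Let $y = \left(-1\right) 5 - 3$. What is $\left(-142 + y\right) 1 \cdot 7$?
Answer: $-1050$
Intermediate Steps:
$y = -8$ ($y = -5 - 3 = -8$)
$\left(-142 + y\right) 1 \cdot 7 = \left(-142 - 8\right) 1 \cdot 7 = \left(-150\right) 7 = -1050$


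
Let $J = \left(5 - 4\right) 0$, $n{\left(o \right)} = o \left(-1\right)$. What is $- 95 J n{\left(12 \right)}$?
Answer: $0$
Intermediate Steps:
$n{\left(o \right)} = - o$
$J = 0$ ($J = 1 \cdot 0 = 0$)
$- 95 J n{\left(12 \right)} = \left(-95\right) 0 \left(\left(-1\right) 12\right) = 0 \left(-12\right) = 0$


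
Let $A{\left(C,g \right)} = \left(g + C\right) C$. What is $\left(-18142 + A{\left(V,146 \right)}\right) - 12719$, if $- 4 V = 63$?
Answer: $- \frac{526599}{16} \approx -32912.0$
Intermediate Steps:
$V = - \frac{63}{4}$ ($V = \left(- \frac{1}{4}\right) 63 = - \frac{63}{4} \approx -15.75$)
$A{\left(C,g \right)} = C \left(C + g\right)$ ($A{\left(C,g \right)} = \left(C + g\right) C = C \left(C + g\right)$)
$\left(-18142 + A{\left(V,146 \right)}\right) - 12719 = \left(-18142 - \frac{63 \left(- \frac{63}{4} + 146\right)}{4}\right) - 12719 = \left(-18142 - \frac{32823}{16}\right) - 12719 = - \frac{323095}{16} - 12719 = - \frac{526599}{16}$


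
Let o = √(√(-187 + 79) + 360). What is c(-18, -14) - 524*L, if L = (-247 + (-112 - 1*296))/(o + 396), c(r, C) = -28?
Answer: (332132 - 28*√(360 + 6*I*√3))/(396 + √6*√(60 + I*√3)) ≈ 799.08 - 0.54577*I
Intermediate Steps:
o = √(360 + 6*I*√3) (o = √(√(-108) + 360) = √(6*I*√3 + 360) = √(360 + 6*I*√3) ≈ 18.976 + 0.2738*I)
L = -655/(396 + √(360 + 6*I*√3)) (L = (-247 + (-112 - 1*296))/(√(360 + 6*I*√3) + 396) = (-247 + (-112 - 296))/(396 + √(360 + 6*I*√3)) = (-247 - 408)/(396 + √(360 + 6*I*√3)) = -655/(396 + √(360 + 6*I*√3)) ≈ -1.5784 + 0.0010416*I)
c(-18, -14) - 524*L = -28 - (-343220)/(396 + √6*√(60 + I*√3)) = -28 + 343220/(396 + √6*√(60 + I*√3))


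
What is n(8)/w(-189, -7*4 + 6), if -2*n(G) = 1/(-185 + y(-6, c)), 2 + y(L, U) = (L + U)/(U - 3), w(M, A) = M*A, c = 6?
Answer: 1/1555092 ≈ 6.4305e-7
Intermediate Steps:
w(M, A) = A*M
y(L, U) = -2 + (L + U)/(-3 + U) (y(L, U) = -2 + (L + U)/(U - 3) = -2 + (L + U)/(-3 + U))
n(G) = 1/374 (n(G) = -1/(2*(-185 + (6 - 6 - 1*6)/(-3 + 6))) = -1/(2*(-185 + (6 - 6 - 6)/3)) = -1/(2*(-185 + (⅓)*(-6))) = -1/(2*(-185 - 2)) = -½/(-187) = -½*(-1/187) = 1/374)
n(8)/w(-189, -7*4 + 6) = 1/(374*(((-7*4 + 6)*(-189)))) = 1/(374*(((-28 + 6)*(-189)))) = 1/(374*((-22*(-189)))) = (1/374)/4158 = (1/374)*(1/4158) = 1/1555092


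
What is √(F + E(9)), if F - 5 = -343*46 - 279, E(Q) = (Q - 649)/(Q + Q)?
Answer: 2*I*√36197/3 ≈ 126.84*I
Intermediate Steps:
E(Q) = (-649 + Q)/(2*Q) (E(Q) = (-649 + Q)/((2*Q)) = (-649 + Q)*(1/(2*Q)) = (-649 + Q)/(2*Q))
F = -16052 (F = 5 + (-343*46 - 279) = 5 + (-15778 - 279) = 5 - 16057 = -16052)
√(F + E(9)) = √(-16052 + (½)*(-649 + 9)/9) = √(-16052 + (½)*(⅑)*(-640)) = √(-16052 - 320/9) = √(-144788/9) = 2*I*√36197/3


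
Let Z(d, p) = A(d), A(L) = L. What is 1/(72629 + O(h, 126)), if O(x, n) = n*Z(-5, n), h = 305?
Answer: 1/71999 ≈ 1.3889e-5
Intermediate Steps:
Z(d, p) = d
O(x, n) = -5*n (O(x, n) = n*(-5) = -5*n)
1/(72629 + O(h, 126)) = 1/(72629 - 5*126) = 1/(72629 - 630) = 1/71999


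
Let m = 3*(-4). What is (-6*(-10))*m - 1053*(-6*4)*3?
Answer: 75096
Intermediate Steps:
m = -12
(-6*(-10))*m - 1053*(-6*4)*3 = -6*(-10)*(-12) - 1053*(-6*4)*3 = 60*(-12) - (-25272)*3 = -720 - 1053*(-72) = -720 + 75816 = 75096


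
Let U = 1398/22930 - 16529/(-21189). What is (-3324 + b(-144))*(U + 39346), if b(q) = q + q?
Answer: -1644079589288632/11568185 ≈ -1.4212e+8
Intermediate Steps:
U = 204316096/242931885 (U = 1398*(1/22930) - 16529*(-1/21189) = 699/11465 + 16529/21189 = 204316096/242931885 ≈ 0.84104)
b(q) = 2*q
(-3324 + b(-144))*(U + 39346) = (-3324 + 2*(-144))*(204316096/242931885 + 39346) = (-3324 - 288)*(9558602263306/242931885) = -3612*9558602263306/242931885 = -1644079589288632/11568185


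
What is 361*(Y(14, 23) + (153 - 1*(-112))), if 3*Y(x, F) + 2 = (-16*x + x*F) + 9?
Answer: 108300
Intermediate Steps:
Y(x, F) = 7/3 - 16*x/3 + F*x/3 (Y(x, F) = -⅔ + ((-16*x + x*F) + 9)/3 = -⅔ + ((-16*x + F*x) + 9)/3 = -⅔ + (9 - 16*x + F*x)/3 = -⅔ + (3 - 16*x/3 + F*x/3) = 7/3 - 16*x/3 + F*x/3)
361*(Y(14, 23) + (153 - 1*(-112))) = 361*((7/3 - 16/3*14 + (⅓)*23*14) + (153 - 1*(-112))) = 361*((7/3 - 224/3 + 322/3) + (153 + 112)) = 361*(35 + 265) = 361*300 = 108300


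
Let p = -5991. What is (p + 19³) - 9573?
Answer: -8705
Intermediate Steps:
(p + 19³) - 9573 = (-5991 + 19³) - 9573 = (-5991 + 6859) - 9573 = 868 - 9573 = -8705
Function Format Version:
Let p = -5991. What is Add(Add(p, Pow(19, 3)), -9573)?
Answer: -8705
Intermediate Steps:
Add(Add(p, Pow(19, 3)), -9573) = Add(Add(-5991, Pow(19, 3)), -9573) = Add(Add(-5991, 6859), -9573) = Add(868, -9573) = -8705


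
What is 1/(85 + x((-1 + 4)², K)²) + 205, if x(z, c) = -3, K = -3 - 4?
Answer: 19271/94 ≈ 205.01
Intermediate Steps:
K = -7
1/(85 + x((-1 + 4)², K)²) + 205 = 1/(85 + (-3)²) + 205 = 1/(85 + 9) + 205 = 1/94 + 205 = 19271/94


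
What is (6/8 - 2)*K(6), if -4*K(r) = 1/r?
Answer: 5/96 ≈ 0.052083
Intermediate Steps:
K(r) = -1/(4*r)
(6/8 - 2)*K(6) = (6/8 - 2)*(-1/4/6) = (6*(1/8) - 2)*(-1/4*1/6) = (3/4 - 2)*(-1/24) = -5/4*(-1/24) = 5/96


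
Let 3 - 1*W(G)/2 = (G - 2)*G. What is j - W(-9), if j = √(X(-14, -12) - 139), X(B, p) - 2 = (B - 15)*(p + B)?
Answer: 192 + √617 ≈ 216.84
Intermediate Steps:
X(B, p) = 2 + (-15 + B)*(B + p) (X(B, p) = 2 + (B - 15)*(p + B) = 2 + (-15 + B)*(B + p))
j = √617 (j = √((2 + (-14)² - 15*(-14) - 15*(-12) - 14*(-12)) - 139) = √((2 + 196 + 210 + 180 + 168) - 139) = √(756 - 139) = √617 ≈ 24.839)
W(G) = 6 - 2*G*(-2 + G) (W(G) = 6 - 2*(G - 2)*G = 6 - 2*(-2 + G)*G = 6 - 2*G*(-2 + G))
j - W(-9) = √617 - (6 - 2*(-9)² + 4*(-9)) = √617 - (6 - 2*81 - 36) = √617 - (6 - 162 - 36) = √617 - 1*(-192) = √617 + 192 = 192 + √617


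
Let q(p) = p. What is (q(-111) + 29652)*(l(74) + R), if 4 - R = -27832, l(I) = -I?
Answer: 820117242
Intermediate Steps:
R = 27836 (R = 4 - 1*(-27832) = 4 + 27832 = 27836)
(q(-111) + 29652)*(l(74) + R) = (-111 + 29652)*(-1*74 + 27836) = 29541*(-74 + 27836) = 29541*27762 = 820117242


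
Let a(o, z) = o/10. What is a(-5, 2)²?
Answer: ¼ ≈ 0.25000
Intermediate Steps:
a(o, z) = o/10 (a(o, z) = o*(⅒) = o/10)
a(-5, 2)² = ((⅒)*(-5))² = (-½)² = ¼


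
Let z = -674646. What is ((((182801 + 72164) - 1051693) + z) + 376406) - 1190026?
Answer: -2284994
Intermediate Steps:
((((182801 + 72164) - 1051693) + z) + 376406) - 1190026 = ((((182801 + 72164) - 1051693) - 674646) + 376406) - 1190026 = (((254965 - 1051693) - 674646) + 376406) - 1190026 = ((-796728 - 674646) + 376406) - 1190026 = (-1471374 + 376406) - 1190026 = -1094968 - 1190026 = -2284994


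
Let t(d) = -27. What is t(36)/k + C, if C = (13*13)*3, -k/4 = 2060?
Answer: 4177707/8240 ≈ 507.00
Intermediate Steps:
k = -8240 (k = -4*2060 = -8240)
C = 507 (C = 169*3 = 507)
t(36)/k + C = -27/(-8240) + 507 = -27*(-1/8240) + 507 = 27/8240 + 507 = 4177707/8240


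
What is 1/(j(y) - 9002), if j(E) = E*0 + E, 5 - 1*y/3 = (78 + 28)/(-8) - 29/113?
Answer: -452/4043809 ≈ -0.00011178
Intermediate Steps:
y = 25095/452 (y = 15 - 3*((78 + 28)/(-8) - 29/113) = 15 - 3*(106*(-⅛) - 29*1/113) = 15 - 3*(-53/4 - 29/113) = 15 - 3*(-6105/452) = 15 + 18315/452 = 25095/452 ≈ 55.520)
j(E) = E (j(E) = 0 + E = E)
1/(j(y) - 9002) = 1/(25095/452 - 9002) = 1/(-4043809/452) = -452/4043809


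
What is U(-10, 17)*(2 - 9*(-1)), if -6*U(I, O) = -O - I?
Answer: 77/6 ≈ 12.833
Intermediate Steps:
U(I, O) = I/6 + O/6 (U(I, O) = -(-O - I)/6 = -(-I - O)/6 = I/6 + O/6)
U(-10, 17)*(2 - 9*(-1)) = ((⅙)*(-10) + (⅙)*17)*(2 - 9*(-1)) = (-5/3 + 17/6)*(2 + 9) = (7/6)*11 = 77/6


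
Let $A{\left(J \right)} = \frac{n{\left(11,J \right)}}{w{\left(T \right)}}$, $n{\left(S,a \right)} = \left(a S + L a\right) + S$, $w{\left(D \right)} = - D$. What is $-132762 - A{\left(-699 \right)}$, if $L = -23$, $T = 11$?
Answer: $- \frac{1451983}{11} \approx -1.32 \cdot 10^{5}$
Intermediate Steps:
$n{\left(S,a \right)} = S - 23 a + S a$ ($n{\left(S,a \right)} = \left(a S - 23 a\right) + S = \left(S a - 23 a\right) + S = \left(- 23 a + S a\right) + S = S - 23 a + S a$)
$A{\left(J \right)} = -1 + \frac{12 J}{11}$ ($A{\left(J \right)} = \frac{11 - 23 J + 11 J}{\left(-1\right) 11} = \frac{11 - 12 J}{-11} = \left(11 - 12 J\right) \left(- \frac{1}{11}\right) = -1 + \frac{12 J}{11}$)
$-132762 - A{\left(-699 \right)} = -132762 - \left(-1 + \frac{12}{11} \left(-699\right)\right) = -132762 - \left(-1 - \frac{8388}{11}\right) = -132762 - - \frac{8399}{11} = -132762 + \frac{8399}{11} = - \frac{1451983}{11}$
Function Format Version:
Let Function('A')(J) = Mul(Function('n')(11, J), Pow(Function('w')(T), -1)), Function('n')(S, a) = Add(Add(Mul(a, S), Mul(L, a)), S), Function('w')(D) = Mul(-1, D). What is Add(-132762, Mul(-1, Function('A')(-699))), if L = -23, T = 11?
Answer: Rational(-1451983, 11) ≈ -1.3200e+5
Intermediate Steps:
Function('n')(S, a) = Add(S, Mul(-23, a), Mul(S, a)) (Function('n')(S, a) = Add(Add(Mul(a, S), Mul(-23, a)), S) = Add(Add(Mul(S, a), Mul(-23, a)), S) = Add(Add(Mul(-23, a), Mul(S, a)), S) = Add(S, Mul(-23, a), Mul(S, a)))
Function('A')(J) = Add(-1, Mul(Rational(12, 11), J)) (Function('A')(J) = Mul(Add(11, Mul(-23, J), Mul(11, J)), Pow(Mul(-1, 11), -1)) = Mul(Add(11, Mul(-12, J)), Pow(-11, -1)) = Mul(Add(11, Mul(-12, J)), Rational(-1, 11)) = Add(-1, Mul(Rational(12, 11), J)))
Add(-132762, Mul(-1, Function('A')(-699))) = Add(-132762, Mul(-1, Add(-1, Mul(Rational(12, 11), -699)))) = Add(-132762, Mul(-1, Add(-1, Rational(-8388, 11)))) = Add(-132762, Mul(-1, Rational(-8399, 11))) = Add(-132762, Rational(8399, 11)) = Rational(-1451983, 11)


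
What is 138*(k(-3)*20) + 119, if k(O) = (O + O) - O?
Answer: -8161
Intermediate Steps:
k(O) = O (k(O) = 2*O - O = O)
138*(k(-3)*20) + 119 = 138*(-3*20) + 119 = 138*(-60) + 119 = -8280 + 119 = -8161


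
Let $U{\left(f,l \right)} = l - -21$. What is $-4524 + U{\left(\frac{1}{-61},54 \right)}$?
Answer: $-4449$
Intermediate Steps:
$U{\left(f,l \right)} = 21 + l$ ($U{\left(f,l \right)} = l + 21 = 21 + l$)
$-4524 + U{\left(\frac{1}{-61},54 \right)} = -4524 + \left(21 + 54\right) = -4524 + 75 = -4449$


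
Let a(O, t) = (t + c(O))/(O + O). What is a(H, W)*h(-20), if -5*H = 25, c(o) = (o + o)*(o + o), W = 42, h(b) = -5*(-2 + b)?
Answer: -1562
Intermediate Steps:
h(b) = 10 - 5*b
c(o) = 4*o² (c(o) = (2*o)*(2*o) = 4*o²)
H = -5 (H = -⅕*25 = -5)
a(O, t) = (t + 4*O²)/(2*O) (a(O, t) = (t + 4*O²)/(O + O) = (t + 4*O²)/((2*O)) = (t + 4*O²)*(1/(2*O)) = (t + 4*O²)/(2*O))
a(H, W)*h(-20) = (2*(-5) + (½)*42/(-5))*(10 - 5*(-20)) = (-10 + (½)*42*(-⅕))*(10 + 100) = (-10 - 21/5)*110 = -71/5*110 = -1562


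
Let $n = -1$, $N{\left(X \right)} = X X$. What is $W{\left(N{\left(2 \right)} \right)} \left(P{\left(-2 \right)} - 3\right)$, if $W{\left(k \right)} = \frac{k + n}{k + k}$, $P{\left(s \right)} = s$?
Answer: $- \frac{15}{8} \approx -1.875$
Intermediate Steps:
$N{\left(X \right)} = X^{2}$
$W{\left(k \right)} = \frac{-1 + k}{2 k}$ ($W{\left(k \right)} = \frac{k - 1}{k + k} = \frac{-1 + k}{2 k}$)
$W{\left(N{\left(2 \right)} \right)} \left(P{\left(-2 \right)} - 3\right) = \frac{-1 + 2^{2}}{2 \cdot 2^{2}} \left(-2 - 3\right) = \frac{-1 + 4}{2 \cdot 4} \left(-5\right) = \frac{1}{2} \cdot \frac{1}{4} \cdot 3 \left(-5\right) = \frac{3}{8} \left(-5\right) = - \frac{15}{8}$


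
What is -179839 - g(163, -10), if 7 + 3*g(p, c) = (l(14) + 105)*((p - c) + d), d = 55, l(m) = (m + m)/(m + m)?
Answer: -563678/3 ≈ -1.8789e+5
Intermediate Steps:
l(m) = 1 (l(m) = (2*m)/((2*m)) = (2*m)*(1/(2*m)) = 1)
g(p, c) = 1941 - 106*c/3 + 106*p/3 (g(p, c) = -7/3 + ((1 + 105)*((p - c) + 55))/3 = -7/3 + (106*(55 + p - c))/3 = -7/3 + (5830 - 106*c + 106*p)/3 = -7/3 + (5830/3 - 106*c/3 + 106*p/3) = 1941 - 106*c/3 + 106*p/3)
-179839 - g(163, -10) = -179839 - (1941 - 106/3*(-10) + (106/3)*163) = -179839 - (1941 + 1060/3 + 17278/3) = -179839 - 1*24161/3 = -179839 - 24161/3 = -563678/3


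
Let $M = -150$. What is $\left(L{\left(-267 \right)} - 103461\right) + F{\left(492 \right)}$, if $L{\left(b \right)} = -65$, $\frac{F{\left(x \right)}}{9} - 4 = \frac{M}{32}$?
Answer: $- \frac{1656515}{16} \approx -1.0353 \cdot 10^{5}$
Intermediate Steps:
$F{\left(x \right)} = - \frac{99}{16}$ ($F{\left(x \right)} = 36 + 9 \left(- \frac{150}{32}\right) = 36 + 9 \left(\left(-150\right) \frac{1}{32}\right) = 36 + 9 \left(- \frac{75}{16}\right) = 36 - \frac{675}{16} = - \frac{99}{16}$)
$\left(L{\left(-267 \right)} - 103461\right) + F{\left(492 \right)} = \left(-65 - 103461\right) - \frac{99}{16} = -103526 - \frac{99}{16} = - \frac{1656515}{16}$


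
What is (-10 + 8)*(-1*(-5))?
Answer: -10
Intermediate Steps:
(-10 + 8)*(-1*(-5)) = -2*5 = -10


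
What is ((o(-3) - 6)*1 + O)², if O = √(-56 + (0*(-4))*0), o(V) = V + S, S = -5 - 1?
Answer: 169 - 60*I*√14 ≈ 169.0 - 224.5*I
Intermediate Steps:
S = -6
o(V) = -6 + V (o(V) = V - 6 = -6 + V)
O = 2*I*√14 (O = √(-56 + 0*0) = √(-56 + 0) = √(-56) = 2*I*√14 ≈ 7.4833*I)
((o(-3) - 6)*1 + O)² = (((-6 - 3) - 6)*1 + 2*I*√14)² = ((-9 - 6)*1 + 2*I*√14)² = (-15*1 + 2*I*√14)² = (-15 + 2*I*√14)²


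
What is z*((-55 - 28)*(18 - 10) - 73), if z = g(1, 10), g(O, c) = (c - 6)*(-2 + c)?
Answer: -23584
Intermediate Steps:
g(O, c) = (-6 + c)*(-2 + c)
z = 32 (z = 12 + 10² - 8*10 = 12 + 100 - 80 = 32)
z*((-55 - 28)*(18 - 10) - 73) = 32*((-55 - 28)*(18 - 10) - 73) = 32*(-83*8 - 73) = 32*(-664 - 73) = 32*(-737) = -23584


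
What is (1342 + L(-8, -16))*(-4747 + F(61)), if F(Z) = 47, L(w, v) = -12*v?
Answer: -7209800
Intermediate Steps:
(1342 + L(-8, -16))*(-4747 + F(61)) = (1342 - 12*(-16))*(-4747 + 47) = (1342 + 192)*(-4700) = 1534*(-4700) = -7209800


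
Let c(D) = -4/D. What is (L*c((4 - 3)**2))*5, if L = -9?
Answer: 180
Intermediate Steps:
(L*c((4 - 3)**2))*5 = -(-36)/((4 - 3)**2)*5 = -(-36)/(1**2)*5 = -(-36)/1*5 = -(-36)*5 = -9*(-4)*5 = 36*5 = 180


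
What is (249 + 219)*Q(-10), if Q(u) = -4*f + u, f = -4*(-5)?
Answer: -42120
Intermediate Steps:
f = 20
Q(u) = -80 + u (Q(u) = -4*20 + u = -80 + u)
(249 + 219)*Q(-10) = (249 + 219)*(-80 - 10) = 468*(-90) = -42120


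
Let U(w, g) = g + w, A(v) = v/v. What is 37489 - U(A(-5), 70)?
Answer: 37418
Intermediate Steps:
A(v) = 1
37489 - U(A(-5), 70) = 37489 - (70 + 1) = 37489 - 1*71 = 37489 - 71 = 37418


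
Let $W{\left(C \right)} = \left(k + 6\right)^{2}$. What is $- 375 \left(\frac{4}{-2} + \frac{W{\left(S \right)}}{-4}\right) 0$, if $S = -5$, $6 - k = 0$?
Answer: $0$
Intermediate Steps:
$k = 6$ ($k = 6 - 0 = 6 + 0 = 6$)
$W{\left(C \right)} = 144$ ($W{\left(C \right)} = \left(6 + 6\right)^{2} = 12^{2} = 144$)
$- 375 \left(\frac{4}{-2} + \frac{W{\left(S \right)}}{-4}\right) 0 = - 375 \left(\frac{4}{-2} + \frac{144}{-4}\right) 0 = - 375 \left(4 \left(- \frac{1}{2}\right) + 144 \left(- \frac{1}{4}\right)\right) 0 = - 375 \left(-2 - 36\right) 0 = - 375 \left(\left(-38\right) 0\right) = \left(-375\right) 0 = 0$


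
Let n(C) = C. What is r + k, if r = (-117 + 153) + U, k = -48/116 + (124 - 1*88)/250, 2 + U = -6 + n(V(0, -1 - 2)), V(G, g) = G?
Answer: 100522/3625 ≈ 27.730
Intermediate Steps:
U = -8 (U = -2 + (-6 + 0) = -2 - 6 = -8)
k = -978/3625 (k = -48*1/116 + (124 - 88)*(1/250) = -12/29 + 36*(1/250) = -12/29 + 18/125 = -978/3625 ≈ -0.26979)
r = 28 (r = (-117 + 153) - 8 = 36 - 8 = 28)
r + k = 28 - 978/3625 = 100522/3625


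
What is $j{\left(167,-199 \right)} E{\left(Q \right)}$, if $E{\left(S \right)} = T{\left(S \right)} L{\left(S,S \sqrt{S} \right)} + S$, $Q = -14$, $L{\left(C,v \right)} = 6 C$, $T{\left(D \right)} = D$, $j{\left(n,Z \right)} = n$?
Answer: $194054$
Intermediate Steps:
$E{\left(S \right)} = S + 6 S^{2}$ ($E{\left(S \right)} = S 6 S + S = 6 S^{2} + S = S + 6 S^{2}$)
$j{\left(167,-199 \right)} E{\left(Q \right)} = 167 \left(- 14 \left(1 + 6 \left(-14\right)\right)\right) = 167 \left(- 14 \left(1 - 84\right)\right) = 167 \left(\left(-14\right) \left(-83\right)\right) = 167 \cdot 1162 = 194054$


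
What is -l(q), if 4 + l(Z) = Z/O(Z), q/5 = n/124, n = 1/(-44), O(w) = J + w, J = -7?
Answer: 152783/38197 ≈ 3.9999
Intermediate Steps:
O(w) = -7 + w
n = -1/44 ≈ -0.022727
q = -5/5456 (q = 5*(-1/44/124) = 5*(-1/44*1/124) = 5*(-1/5456) = -5/5456 ≈ -0.00091642)
l(Z) = -4 + Z/(-7 + Z)
-l(q) = -(28 - 3*(-5/5456))/(-7 - 5/5456) = -(28 + 15/5456)/(-38197/5456) = -(-5456)*152783/(38197*5456) = -1*(-152783/38197) = 152783/38197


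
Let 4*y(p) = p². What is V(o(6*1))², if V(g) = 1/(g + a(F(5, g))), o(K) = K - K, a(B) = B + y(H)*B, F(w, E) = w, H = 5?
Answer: 16/21025 ≈ 0.00076100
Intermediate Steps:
y(p) = p²/4
a(B) = 29*B/4 (a(B) = B + ((¼)*5²)*B = B + ((¼)*25)*B = B + 25*B/4 = 29*B/4)
o(K) = 0
V(g) = 1/(145/4 + g) (V(g) = 1/(g + (29/4)*5) = 1/(g + 145/4) = 1/(145/4 + g))
V(o(6*1))² = (4/(145 + 4*0))² = (4/(145 + 0))² = (4/145)² = 16/21025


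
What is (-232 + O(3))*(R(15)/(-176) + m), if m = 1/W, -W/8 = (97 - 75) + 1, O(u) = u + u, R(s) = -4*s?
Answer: -76727/1012 ≈ -75.817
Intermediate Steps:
O(u) = 2*u
W = -184 (W = -8*((97 - 75) + 1) = -8*(22 + 1) = -8*23 = -184)
m = -1/184 (m = 1/(-184) = -1/184 ≈ -0.0054348)
(-232 + O(3))*(R(15)/(-176) + m) = (-232 + 2*3)*(-4*15/(-176) - 1/184) = (-232 + 6)*(-60*(-1/176) - 1/184) = -226*(15/44 - 1/184) = -226*679/2024 = -76727/1012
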